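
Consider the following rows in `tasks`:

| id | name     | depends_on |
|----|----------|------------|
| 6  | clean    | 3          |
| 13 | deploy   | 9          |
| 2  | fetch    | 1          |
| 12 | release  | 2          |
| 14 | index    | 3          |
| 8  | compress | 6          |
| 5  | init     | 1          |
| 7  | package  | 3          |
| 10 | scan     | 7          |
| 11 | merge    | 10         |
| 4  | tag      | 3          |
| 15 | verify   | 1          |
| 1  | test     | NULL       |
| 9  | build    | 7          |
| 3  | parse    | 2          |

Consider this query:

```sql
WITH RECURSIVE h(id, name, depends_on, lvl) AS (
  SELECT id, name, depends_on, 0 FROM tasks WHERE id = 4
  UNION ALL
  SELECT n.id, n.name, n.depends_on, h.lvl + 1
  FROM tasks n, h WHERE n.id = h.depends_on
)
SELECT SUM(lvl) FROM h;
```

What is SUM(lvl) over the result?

Base: id=4 (tag), depends_on=3, lvl 0.
Iteration 1: join on id=3 -> parse (id 3, depends_on=2, lvl 1).
Iteration 2: join on id=2 -> fetch (id 2, depends_on=1, lvl 2).
Iteration 3: join on id=1 -> test (id 1, depends_on=NULL, lvl 3).
Iteration 4: depends_on is NULL; no match; recursion stops.
SUM(lvl) = 0 + 1 + 2 + 3 = 6.

6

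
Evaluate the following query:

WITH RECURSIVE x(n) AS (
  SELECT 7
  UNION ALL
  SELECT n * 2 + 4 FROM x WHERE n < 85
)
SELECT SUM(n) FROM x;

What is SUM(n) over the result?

Base: n=7.
Iteration 1: 7 < 85 holds -> n = 7 * 2 + 4 = 18.
Iteration 2: 18 < 85 holds -> n = 18 * 2 + 4 = 40.
Iteration 3: 40 < 85 holds -> n = 40 * 2 + 4 = 84.
Iteration 4: 84 < 85 holds -> n = 84 * 2 + 4 = 172.
Iteration 5: 172 < 85 fails; recursion stops.
SUM(n) = 7 + 18 + 40 + 84 + 172 = 321.

321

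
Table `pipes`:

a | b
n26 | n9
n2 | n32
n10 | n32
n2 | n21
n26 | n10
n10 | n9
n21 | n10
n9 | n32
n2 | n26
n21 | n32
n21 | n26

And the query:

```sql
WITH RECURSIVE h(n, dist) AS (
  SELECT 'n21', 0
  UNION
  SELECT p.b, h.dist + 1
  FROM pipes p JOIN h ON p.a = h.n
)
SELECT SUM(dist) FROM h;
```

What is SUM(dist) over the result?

Base: (n21, dist=0).
Iteration 1: edges from {n21} -> (n10, dist=1), (n26, dist=1), (n32, dist=1).
Iteration 2: edges from {n10,n26,n32} -> (n10, dist=2), (n32, dist=2), (n9, dist=2). [UNION drops 1 duplicate row(s)]
Iteration 3: edges from {n10,n32,n9} -> (n32, dist=3), (n9, dist=3). [UNION drops 1 duplicate row(s)]
Iteration 4: edges from {n32,n9} -> (n32, dist=4).
Iteration 5: no outgoing edges from {n32}; recursion stops.
SUM(dist) = 0 + 1 + 1 + 1 + 2 + 2 + 2 + 3 + 3 + 4 = 19.

19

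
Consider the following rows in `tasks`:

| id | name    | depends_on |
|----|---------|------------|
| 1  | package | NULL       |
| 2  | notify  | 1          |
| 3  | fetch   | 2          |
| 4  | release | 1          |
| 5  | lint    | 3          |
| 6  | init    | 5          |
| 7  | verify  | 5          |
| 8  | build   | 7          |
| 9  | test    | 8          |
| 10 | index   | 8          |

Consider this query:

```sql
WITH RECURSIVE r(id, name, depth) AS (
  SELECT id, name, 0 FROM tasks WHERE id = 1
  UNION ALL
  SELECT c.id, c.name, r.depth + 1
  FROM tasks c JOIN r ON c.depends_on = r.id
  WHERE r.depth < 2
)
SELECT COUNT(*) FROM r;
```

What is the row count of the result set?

4

Base: id=1 (package) at depth 0.
Iteration 1: rows with depends_on in {1} -> notify (id 2, depth 1), release (id 4, depth 1).
Iteration 2: rows with depends_on in {2,4} -> fetch (id 3, depth 2).
Iteration 3: depth < 2 fails for all current rows; recursion stops.
Total rows emitted: 4.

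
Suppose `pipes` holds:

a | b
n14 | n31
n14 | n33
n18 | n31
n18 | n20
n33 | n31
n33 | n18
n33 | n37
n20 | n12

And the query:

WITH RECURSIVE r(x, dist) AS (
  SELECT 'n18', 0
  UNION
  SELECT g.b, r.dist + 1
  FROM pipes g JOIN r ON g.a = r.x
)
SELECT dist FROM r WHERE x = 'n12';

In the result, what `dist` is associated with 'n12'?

2

Base: (n18, dist=0).
Iteration 1: edges from {n18} -> (n20, dist=1), (n31, dist=1).
Iteration 2: edges from {n20,n31} -> (n12, dist=2).
Iteration 3: no outgoing edges from {n12}; recursion stops.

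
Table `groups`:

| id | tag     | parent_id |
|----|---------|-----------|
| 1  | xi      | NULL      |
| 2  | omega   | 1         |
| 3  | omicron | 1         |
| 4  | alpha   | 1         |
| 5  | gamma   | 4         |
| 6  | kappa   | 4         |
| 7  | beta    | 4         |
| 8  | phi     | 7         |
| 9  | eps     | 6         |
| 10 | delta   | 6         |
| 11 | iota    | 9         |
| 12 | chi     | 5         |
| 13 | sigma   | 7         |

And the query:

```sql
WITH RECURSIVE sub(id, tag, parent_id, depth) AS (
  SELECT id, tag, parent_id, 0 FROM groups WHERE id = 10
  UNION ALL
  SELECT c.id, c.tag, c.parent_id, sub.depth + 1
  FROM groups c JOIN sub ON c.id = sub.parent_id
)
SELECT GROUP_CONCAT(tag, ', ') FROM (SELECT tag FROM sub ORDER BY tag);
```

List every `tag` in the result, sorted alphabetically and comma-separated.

alpha, delta, kappa, xi

Base: id=10 (delta), parent_id=6, depth 0.
Iteration 1: join on id=6 -> kappa (id 6, parent_id=4, depth 1).
Iteration 2: join on id=4 -> alpha (id 4, parent_id=1, depth 2).
Iteration 3: join on id=1 -> xi (id 1, parent_id=NULL, depth 3).
Iteration 4: parent_id is NULL; no match; recursion stops.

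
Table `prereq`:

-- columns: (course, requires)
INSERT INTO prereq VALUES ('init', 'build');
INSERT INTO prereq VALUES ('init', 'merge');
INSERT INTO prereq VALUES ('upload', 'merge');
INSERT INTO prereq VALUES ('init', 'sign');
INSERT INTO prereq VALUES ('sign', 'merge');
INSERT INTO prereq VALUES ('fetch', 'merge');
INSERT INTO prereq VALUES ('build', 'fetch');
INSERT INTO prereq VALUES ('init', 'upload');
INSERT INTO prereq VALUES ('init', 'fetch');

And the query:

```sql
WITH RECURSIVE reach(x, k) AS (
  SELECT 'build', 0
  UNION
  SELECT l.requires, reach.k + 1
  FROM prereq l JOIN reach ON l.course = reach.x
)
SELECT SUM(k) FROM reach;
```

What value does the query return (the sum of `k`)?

3

Base: (build, k=0).
Iteration 1: edges from {build} -> (fetch, k=1).
Iteration 2: edges from {fetch} -> (merge, k=2).
Iteration 3: no outgoing edges from {merge}; recursion stops.
SUM(k) = 0 + 1 + 2 = 3.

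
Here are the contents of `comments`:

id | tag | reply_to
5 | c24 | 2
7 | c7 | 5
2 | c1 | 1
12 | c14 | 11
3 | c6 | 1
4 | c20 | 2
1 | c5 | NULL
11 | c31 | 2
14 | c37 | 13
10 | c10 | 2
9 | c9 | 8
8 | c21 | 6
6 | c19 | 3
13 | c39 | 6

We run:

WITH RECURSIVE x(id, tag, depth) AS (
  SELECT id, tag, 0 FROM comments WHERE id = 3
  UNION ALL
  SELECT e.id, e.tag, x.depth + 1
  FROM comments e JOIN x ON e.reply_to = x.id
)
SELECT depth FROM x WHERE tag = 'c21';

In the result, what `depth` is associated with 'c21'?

Base: id=3 (c6) at depth 0.
Iteration 1: rows with reply_to in {3} -> c19 (id 6, depth 1).
Iteration 2: rows with reply_to in {6} -> c21 (id 8, depth 2), c39 (id 13, depth 2).
Iteration 3: rows with reply_to in {8,13} -> c9 (id 9, depth 3), c37 (id 14, depth 3).
Iteration 4: no rows with reply_to in {9,14}; recursion stops.

2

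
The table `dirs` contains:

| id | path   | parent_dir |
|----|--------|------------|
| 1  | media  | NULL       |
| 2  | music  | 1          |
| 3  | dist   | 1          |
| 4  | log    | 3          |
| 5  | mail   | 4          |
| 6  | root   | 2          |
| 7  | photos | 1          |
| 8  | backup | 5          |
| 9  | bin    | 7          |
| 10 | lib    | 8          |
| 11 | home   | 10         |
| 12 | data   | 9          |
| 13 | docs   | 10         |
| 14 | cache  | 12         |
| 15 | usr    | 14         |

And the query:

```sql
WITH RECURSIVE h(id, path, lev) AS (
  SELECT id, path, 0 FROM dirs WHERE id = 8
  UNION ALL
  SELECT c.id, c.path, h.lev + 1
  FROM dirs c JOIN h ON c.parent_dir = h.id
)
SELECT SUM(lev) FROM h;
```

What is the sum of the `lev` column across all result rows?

Base: id=8 (backup) at lev 0.
Iteration 1: rows with parent_dir in {8} -> lib (id 10, lev 1).
Iteration 2: rows with parent_dir in {10} -> home (id 11, lev 2), docs (id 13, lev 2).
Iteration 3: no rows with parent_dir in {11,13}; recursion stops.
SUM(lev) = 0 + 1 + 2 + 2 = 5.

5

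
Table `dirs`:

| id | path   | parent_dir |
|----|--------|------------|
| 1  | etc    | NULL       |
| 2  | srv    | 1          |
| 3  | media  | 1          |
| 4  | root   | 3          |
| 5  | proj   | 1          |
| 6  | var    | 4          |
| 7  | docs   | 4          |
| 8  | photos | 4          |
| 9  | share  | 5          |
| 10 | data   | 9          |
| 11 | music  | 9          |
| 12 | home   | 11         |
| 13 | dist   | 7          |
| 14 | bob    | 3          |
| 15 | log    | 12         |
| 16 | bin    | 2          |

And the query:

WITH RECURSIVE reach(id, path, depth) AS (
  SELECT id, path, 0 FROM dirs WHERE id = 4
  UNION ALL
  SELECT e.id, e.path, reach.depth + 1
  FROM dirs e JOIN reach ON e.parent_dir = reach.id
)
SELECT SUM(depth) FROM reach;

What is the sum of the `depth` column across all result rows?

Base: id=4 (root) at depth 0.
Iteration 1: rows with parent_dir in {4} -> var (id 6, depth 1), docs (id 7, depth 1), photos (id 8, depth 1).
Iteration 2: rows with parent_dir in {6,7,8} -> dist (id 13, depth 2).
Iteration 3: no rows with parent_dir in {13}; recursion stops.
SUM(depth) = 0 + 1 + 1 + 1 + 2 = 5.

5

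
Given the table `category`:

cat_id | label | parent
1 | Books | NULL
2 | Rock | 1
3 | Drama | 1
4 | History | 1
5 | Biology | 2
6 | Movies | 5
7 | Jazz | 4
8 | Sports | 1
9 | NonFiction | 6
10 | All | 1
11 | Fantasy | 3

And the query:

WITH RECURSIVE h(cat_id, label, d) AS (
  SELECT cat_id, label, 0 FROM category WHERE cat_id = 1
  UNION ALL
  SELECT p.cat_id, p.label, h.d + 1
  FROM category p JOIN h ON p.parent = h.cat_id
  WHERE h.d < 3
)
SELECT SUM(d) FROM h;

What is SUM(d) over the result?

14

Base: cat_id=1 (Books) at d 0.
Iteration 1: rows with parent in {1} -> Rock (id 2, d 1), Drama (id 3, d 1), History (id 4, d 1), Sports (id 8, d 1), All (id 10, d 1).
Iteration 2: rows with parent in {2,3,4,8,10} -> Biology (id 5, d 2), Jazz (id 7, d 2), Fantasy (id 11, d 2).
Iteration 3: rows with parent in {5,7,11} -> Movies (id 6, d 3).
Iteration 4: d < 3 fails for all current rows; recursion stops.
SUM(d) = 0 + 1 + 1 + 1 + 1 + 1 + 2 + 2 + 2 + 3 = 14.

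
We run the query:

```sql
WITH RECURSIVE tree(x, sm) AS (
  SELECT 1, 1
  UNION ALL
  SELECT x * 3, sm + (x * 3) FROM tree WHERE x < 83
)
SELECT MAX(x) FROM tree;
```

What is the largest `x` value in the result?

243

Base: x=1, sm=1.
Iteration 1: 1 < 83 holds -> x = 1 * 3 = 3, sm = 1 + 3 = 4.
Iteration 2: 3 < 83 holds -> x = 3 * 3 = 9, sm = 4 + 9 = 13.
Iteration 3: 9 < 83 holds -> x = 9 * 3 = 27, sm = 13 + 27 = 40.
Iteration 4: 27 < 83 holds -> x = 27 * 3 = 81, sm = 40 + 81 = 121.
Iteration 5: 81 < 83 holds -> x = 81 * 3 = 243, sm = 121 + 243 = 364.
Iteration 6: 243 < 83 fails; recursion stops.
x values: 1, 3, 9, 27, 81, 243; the maximum is 243.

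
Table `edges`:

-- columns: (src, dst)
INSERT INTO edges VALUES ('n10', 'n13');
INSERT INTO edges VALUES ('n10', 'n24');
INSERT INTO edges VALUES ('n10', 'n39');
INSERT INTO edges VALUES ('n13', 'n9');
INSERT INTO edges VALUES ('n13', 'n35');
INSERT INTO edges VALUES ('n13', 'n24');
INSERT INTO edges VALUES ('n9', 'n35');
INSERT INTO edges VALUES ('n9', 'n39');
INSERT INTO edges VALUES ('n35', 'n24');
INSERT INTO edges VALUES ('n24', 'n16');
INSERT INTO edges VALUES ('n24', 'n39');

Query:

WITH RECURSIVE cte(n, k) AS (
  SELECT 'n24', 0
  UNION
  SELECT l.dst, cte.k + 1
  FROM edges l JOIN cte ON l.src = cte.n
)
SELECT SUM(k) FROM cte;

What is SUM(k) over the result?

Base: (n24, k=0).
Iteration 1: edges from {n24} -> (n16, k=1), (n39, k=1).
Iteration 2: no outgoing edges from {n16,n39}; recursion stops.
SUM(k) = 0 + 1 + 1 = 2.

2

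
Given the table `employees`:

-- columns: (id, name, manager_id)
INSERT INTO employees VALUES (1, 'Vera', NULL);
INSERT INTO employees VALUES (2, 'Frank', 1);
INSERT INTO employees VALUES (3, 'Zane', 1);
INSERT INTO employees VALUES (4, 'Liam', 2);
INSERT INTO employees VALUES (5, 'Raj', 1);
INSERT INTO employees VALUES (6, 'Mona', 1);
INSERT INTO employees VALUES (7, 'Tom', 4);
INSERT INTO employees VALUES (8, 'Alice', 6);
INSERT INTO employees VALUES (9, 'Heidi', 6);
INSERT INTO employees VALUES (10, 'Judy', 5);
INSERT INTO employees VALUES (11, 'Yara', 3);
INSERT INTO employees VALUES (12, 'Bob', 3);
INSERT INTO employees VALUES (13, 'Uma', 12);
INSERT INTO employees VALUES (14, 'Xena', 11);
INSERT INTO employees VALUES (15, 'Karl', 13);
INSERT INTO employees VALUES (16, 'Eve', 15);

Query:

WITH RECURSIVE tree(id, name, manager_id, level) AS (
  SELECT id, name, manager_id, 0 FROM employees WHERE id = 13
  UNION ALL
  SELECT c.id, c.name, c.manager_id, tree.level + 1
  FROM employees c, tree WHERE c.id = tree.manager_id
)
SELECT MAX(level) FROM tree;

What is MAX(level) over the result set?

3

Base: id=13 (Uma), manager_id=12, level 0.
Iteration 1: join on id=12 -> Bob (id 12, manager_id=3, level 1).
Iteration 2: join on id=3 -> Zane (id 3, manager_id=1, level 2).
Iteration 3: join on id=1 -> Vera (id 1, manager_id=NULL, level 3).
Iteration 4: manager_id is NULL; no match; recursion stops.
level values: 0, 1, 2, 3; the maximum is 3.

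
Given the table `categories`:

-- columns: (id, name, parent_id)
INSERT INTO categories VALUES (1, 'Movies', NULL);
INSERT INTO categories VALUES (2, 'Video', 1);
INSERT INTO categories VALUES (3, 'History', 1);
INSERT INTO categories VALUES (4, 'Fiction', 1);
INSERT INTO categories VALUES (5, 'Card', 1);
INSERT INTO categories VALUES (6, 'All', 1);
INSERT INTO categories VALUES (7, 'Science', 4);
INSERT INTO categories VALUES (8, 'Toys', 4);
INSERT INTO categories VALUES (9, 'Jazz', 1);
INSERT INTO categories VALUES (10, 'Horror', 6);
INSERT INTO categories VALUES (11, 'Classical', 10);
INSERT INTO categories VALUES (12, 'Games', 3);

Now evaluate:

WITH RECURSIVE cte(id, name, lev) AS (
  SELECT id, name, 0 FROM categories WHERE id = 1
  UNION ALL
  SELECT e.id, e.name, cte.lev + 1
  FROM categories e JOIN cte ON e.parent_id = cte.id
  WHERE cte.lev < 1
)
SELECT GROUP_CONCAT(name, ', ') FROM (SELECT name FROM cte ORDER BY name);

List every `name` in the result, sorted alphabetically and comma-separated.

Base: id=1 (Movies) at lev 0.
Iteration 1: rows with parent_id in {1} -> Video (id 2, lev 1), History (id 3, lev 1), Fiction (id 4, lev 1), Card (id 5, lev 1), All (id 6, lev 1), Jazz (id 9, lev 1).
Iteration 2: lev < 1 fails for all current rows; recursion stops.

All, Card, Fiction, History, Jazz, Movies, Video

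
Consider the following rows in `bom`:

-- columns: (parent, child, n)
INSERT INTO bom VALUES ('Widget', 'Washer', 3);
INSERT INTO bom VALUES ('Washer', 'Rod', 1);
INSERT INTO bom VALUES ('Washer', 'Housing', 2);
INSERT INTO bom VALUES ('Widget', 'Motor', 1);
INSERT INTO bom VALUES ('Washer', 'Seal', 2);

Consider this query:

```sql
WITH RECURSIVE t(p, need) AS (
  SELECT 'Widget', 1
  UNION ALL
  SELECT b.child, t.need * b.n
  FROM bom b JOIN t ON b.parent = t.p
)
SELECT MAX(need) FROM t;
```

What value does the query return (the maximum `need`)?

Base: (Widget, need=1).
Iteration 1: components of {Widget} -> Motor = 1*1 = 1, Washer = 1*3 = 3.
Iteration 2: components of {Motor,Washer} -> Housing = 3*2 = 6, Rod = 3*1 = 3, Seal = 3*2 = 6.
Iteration 3: no further components; recursion stops.
need values: 1, 3, 1, 3, 6, 6; the maximum is 6.

6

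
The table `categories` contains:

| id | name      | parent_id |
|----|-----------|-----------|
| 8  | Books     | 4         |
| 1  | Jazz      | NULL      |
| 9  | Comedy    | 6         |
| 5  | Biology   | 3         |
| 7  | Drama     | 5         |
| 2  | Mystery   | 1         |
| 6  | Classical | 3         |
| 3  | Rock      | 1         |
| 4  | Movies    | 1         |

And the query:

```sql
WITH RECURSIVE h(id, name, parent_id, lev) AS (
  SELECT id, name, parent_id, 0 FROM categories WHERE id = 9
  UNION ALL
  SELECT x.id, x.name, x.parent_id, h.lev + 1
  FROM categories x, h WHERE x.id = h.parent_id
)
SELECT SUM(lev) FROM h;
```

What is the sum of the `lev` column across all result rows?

Base: id=9 (Comedy), parent_id=6, lev 0.
Iteration 1: join on id=6 -> Classical (id 6, parent_id=3, lev 1).
Iteration 2: join on id=3 -> Rock (id 3, parent_id=1, lev 2).
Iteration 3: join on id=1 -> Jazz (id 1, parent_id=NULL, lev 3).
Iteration 4: parent_id is NULL; no match; recursion stops.
SUM(lev) = 0 + 1 + 2 + 3 = 6.

6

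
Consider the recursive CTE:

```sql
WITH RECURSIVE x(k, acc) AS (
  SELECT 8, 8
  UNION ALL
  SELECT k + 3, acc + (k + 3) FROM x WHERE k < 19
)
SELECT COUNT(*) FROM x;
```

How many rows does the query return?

Base: k=8, acc=8.
Iteration 1: 8 < 19 holds -> k = 8 + 3 = 11, acc = 8 + 11 = 19.
Iteration 2: 11 < 19 holds -> k = 11 + 3 = 14, acc = 19 + 14 = 33.
Iteration 3: 14 < 19 holds -> k = 14 + 3 = 17, acc = 33 + 17 = 50.
Iteration 4: 17 < 19 holds -> k = 17 + 3 = 20, acc = 50 + 20 = 70.
Iteration 5: 20 < 19 fails; recursion stops.
Total rows emitted: 5.

5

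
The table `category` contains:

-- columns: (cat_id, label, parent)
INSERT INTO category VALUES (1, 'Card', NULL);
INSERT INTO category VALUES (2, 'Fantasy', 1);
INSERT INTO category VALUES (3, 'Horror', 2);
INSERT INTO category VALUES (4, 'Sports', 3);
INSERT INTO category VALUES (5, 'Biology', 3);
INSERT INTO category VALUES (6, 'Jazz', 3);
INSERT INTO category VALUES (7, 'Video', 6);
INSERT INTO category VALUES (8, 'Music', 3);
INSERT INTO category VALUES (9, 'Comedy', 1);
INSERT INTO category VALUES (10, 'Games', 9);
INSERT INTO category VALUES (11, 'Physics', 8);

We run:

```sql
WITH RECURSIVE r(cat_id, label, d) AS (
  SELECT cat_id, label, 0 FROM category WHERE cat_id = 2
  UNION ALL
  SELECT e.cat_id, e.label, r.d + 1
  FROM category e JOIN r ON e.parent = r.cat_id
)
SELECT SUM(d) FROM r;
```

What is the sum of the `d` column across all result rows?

15

Base: cat_id=2 (Fantasy) at d 0.
Iteration 1: rows with parent in {2} -> Horror (id 3, d 1).
Iteration 2: rows with parent in {3} -> Sports (id 4, d 2), Biology (id 5, d 2), Jazz (id 6, d 2), Music (id 8, d 2).
Iteration 3: rows with parent in {4,5,6,8} -> Video (id 7, d 3), Physics (id 11, d 3).
Iteration 4: no rows with parent in {7,11}; recursion stops.
SUM(d) = 0 + 1 + 2 + 2 + 2 + 2 + 3 + 3 = 15.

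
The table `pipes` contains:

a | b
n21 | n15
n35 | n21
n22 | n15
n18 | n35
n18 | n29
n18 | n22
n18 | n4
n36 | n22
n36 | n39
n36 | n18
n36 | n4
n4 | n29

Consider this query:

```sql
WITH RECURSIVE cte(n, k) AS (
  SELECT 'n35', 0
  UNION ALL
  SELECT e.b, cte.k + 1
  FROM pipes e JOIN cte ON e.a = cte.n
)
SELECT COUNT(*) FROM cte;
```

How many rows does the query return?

Base: (n35, k=0).
Iteration 1: edges from {n35} -> (n21, k=1).
Iteration 2: edges from {n21} -> (n15, k=2).
Iteration 3: no outgoing edges from {n15}; recursion stops.
Total rows emitted: 3.

3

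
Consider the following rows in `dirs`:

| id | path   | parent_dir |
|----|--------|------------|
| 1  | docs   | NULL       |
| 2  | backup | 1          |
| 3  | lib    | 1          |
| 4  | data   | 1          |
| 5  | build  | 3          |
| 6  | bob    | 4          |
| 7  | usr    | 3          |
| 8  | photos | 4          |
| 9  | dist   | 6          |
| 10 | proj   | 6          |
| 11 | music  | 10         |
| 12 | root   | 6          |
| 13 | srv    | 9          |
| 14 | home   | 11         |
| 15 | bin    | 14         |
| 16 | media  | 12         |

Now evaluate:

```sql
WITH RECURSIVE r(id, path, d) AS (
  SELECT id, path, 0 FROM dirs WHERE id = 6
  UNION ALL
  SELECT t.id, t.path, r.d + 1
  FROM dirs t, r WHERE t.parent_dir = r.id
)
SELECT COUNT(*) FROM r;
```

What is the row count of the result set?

9

Base: id=6 (bob) at d 0.
Iteration 1: rows with parent_dir in {6} -> dist (id 9, d 1), proj (id 10, d 1), root (id 12, d 1).
Iteration 2: rows with parent_dir in {9,10,12} -> music (id 11, d 2), srv (id 13, d 2), media (id 16, d 2).
Iteration 3: rows with parent_dir in {11,13,16} -> home (id 14, d 3).
Iteration 4: rows with parent_dir in {14} -> bin (id 15, d 4).
Iteration 5: no rows with parent_dir in {15}; recursion stops.
Total rows emitted: 9.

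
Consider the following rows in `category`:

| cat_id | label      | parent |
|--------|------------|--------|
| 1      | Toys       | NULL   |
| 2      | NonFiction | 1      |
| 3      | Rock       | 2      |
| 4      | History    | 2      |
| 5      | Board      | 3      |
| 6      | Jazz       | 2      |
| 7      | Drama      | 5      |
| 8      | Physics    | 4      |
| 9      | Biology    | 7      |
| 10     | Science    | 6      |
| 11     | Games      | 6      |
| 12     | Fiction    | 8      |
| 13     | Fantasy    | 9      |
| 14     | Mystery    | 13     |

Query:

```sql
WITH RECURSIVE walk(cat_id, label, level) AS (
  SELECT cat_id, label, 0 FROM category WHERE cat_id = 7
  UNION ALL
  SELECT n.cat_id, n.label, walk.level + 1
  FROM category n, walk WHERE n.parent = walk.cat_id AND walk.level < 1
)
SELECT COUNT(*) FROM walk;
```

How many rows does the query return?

2

Base: cat_id=7 (Drama) at level 0.
Iteration 1: rows with parent in {7} -> Biology (id 9, level 1).
Iteration 2: level < 1 fails for all current rows; recursion stops.
Total rows emitted: 2.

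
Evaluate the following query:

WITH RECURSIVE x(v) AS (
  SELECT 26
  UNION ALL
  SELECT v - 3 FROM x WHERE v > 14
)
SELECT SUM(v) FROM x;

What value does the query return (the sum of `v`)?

100

Base: v=26.
Iteration 1: 26 > 14 holds -> v = 26 - 3 = 23.
Iteration 2: 23 > 14 holds -> v = 23 - 3 = 20.
Iteration 3: 20 > 14 holds -> v = 20 - 3 = 17.
Iteration 4: 17 > 14 holds -> v = 17 - 3 = 14.
Iteration 5: 14 > 14 fails; recursion stops.
SUM(v) = 26 + 23 + 20 + 17 + 14 = 100.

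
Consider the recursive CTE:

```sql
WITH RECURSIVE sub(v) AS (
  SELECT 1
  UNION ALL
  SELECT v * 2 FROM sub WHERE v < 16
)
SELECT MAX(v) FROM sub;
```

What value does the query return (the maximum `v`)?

Base: v=1.
Iteration 1: 1 < 16 holds -> v = 1 * 2 = 2.
Iteration 2: 2 < 16 holds -> v = 2 * 2 = 4.
Iteration 3: 4 < 16 holds -> v = 4 * 2 = 8.
Iteration 4: 8 < 16 holds -> v = 8 * 2 = 16.
Iteration 5: 16 < 16 fails; recursion stops.
v values: 1, 2, 4, 8, 16; the maximum is 16.

16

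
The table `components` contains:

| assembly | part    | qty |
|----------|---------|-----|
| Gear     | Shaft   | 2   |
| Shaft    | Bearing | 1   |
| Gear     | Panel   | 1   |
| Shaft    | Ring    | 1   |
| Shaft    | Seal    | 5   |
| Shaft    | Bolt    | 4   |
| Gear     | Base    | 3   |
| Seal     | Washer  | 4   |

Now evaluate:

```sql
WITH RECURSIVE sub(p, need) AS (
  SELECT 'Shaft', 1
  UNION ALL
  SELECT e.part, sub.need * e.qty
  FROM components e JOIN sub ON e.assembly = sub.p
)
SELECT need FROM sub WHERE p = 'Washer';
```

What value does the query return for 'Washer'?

Base: (Shaft, need=1).
Iteration 1: components of {Shaft} -> Bearing = 1*1 = 1, Bolt = 1*4 = 4, Ring = 1*1 = 1, Seal = 1*5 = 5.
Iteration 2: components of {Bearing,Bolt,Ring,Seal} -> Washer = 5*4 = 20.
Iteration 3: no further components; recursion stops.

20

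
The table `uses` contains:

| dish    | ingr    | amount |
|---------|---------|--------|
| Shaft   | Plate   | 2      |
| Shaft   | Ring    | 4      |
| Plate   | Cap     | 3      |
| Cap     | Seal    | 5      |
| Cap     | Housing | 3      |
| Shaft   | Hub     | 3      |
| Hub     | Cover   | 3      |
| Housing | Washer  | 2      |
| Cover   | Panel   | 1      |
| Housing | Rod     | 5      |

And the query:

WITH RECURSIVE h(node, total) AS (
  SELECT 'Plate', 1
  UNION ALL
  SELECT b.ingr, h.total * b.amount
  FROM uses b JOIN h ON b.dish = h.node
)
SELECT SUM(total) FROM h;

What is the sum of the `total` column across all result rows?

Base: (Plate, total=1).
Iteration 1: components of {Plate} -> Cap = 1*3 = 3.
Iteration 2: components of {Cap} -> Housing = 3*3 = 9, Seal = 3*5 = 15.
Iteration 3: components of {Housing,Seal} -> Rod = 9*5 = 45, Washer = 9*2 = 18.
Iteration 4: no further components; recursion stops.
SUM(total) = 1 + 3 + 15 + 9 + 18 + 45 = 91.

91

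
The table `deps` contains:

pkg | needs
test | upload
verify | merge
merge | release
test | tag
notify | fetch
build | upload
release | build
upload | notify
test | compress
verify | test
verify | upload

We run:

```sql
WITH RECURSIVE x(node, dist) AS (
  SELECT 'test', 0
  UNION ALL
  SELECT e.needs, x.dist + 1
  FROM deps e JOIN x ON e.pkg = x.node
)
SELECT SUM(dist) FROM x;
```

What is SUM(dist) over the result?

Base: (test, dist=0).
Iteration 1: edges from {test} -> (compress, dist=1), (tag, dist=1), (upload, dist=1).
Iteration 2: edges from {compress,tag,upload} -> (notify, dist=2).
Iteration 3: edges from {notify} -> (fetch, dist=3).
Iteration 4: no outgoing edges from {fetch}; recursion stops.
SUM(dist) = 0 + 1 + 1 + 1 + 2 + 3 = 8.

8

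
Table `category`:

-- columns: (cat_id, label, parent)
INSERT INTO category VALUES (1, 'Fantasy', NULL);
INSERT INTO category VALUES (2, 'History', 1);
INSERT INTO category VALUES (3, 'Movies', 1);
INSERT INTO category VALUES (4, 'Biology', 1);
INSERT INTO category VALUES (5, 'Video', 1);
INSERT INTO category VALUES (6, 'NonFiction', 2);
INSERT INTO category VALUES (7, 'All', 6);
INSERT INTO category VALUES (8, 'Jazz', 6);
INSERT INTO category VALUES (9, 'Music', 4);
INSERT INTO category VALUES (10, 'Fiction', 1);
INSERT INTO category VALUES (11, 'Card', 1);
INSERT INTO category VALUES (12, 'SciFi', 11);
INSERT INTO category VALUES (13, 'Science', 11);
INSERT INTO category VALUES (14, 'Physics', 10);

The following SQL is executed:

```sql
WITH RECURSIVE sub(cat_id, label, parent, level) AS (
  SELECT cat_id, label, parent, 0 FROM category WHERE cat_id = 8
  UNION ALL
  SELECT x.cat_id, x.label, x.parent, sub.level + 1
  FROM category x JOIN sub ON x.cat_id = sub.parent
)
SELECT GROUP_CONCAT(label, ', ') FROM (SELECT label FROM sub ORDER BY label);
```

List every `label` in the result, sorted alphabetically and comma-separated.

Base: cat_id=8 (Jazz), parent=6, level 0.
Iteration 1: join on cat_id=6 -> NonFiction (id 6, parent=2, level 1).
Iteration 2: join on cat_id=2 -> History (id 2, parent=1, level 2).
Iteration 3: join on cat_id=1 -> Fantasy (id 1, parent=NULL, level 3).
Iteration 4: parent is NULL; no match; recursion stops.

Fantasy, History, Jazz, NonFiction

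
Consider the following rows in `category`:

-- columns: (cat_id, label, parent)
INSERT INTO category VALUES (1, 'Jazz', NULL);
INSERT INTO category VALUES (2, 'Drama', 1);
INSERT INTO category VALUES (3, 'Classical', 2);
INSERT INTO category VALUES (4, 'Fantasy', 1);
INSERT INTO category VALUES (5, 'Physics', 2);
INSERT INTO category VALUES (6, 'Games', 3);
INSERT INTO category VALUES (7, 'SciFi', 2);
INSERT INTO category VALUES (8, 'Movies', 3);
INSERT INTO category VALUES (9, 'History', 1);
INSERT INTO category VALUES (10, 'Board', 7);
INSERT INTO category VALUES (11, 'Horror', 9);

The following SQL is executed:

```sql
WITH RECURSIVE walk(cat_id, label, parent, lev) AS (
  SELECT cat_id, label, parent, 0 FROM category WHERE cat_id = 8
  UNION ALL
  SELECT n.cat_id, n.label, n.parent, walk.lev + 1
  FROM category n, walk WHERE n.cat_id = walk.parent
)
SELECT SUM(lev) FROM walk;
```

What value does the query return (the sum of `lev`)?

6

Base: cat_id=8 (Movies), parent=3, lev 0.
Iteration 1: join on cat_id=3 -> Classical (id 3, parent=2, lev 1).
Iteration 2: join on cat_id=2 -> Drama (id 2, parent=1, lev 2).
Iteration 3: join on cat_id=1 -> Jazz (id 1, parent=NULL, lev 3).
Iteration 4: parent is NULL; no match; recursion stops.
SUM(lev) = 0 + 1 + 2 + 3 = 6.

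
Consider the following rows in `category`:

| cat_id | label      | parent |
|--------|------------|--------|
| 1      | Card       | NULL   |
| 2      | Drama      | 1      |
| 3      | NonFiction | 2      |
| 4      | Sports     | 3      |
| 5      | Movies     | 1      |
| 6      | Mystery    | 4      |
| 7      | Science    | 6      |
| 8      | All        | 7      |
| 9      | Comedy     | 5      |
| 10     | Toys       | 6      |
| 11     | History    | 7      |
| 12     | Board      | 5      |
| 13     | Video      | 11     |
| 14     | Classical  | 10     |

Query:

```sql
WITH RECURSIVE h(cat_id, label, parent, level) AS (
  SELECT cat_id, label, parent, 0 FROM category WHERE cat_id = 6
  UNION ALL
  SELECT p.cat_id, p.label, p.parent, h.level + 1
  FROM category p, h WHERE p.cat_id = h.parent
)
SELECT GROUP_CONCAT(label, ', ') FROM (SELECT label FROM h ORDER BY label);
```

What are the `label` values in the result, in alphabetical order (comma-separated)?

Card, Drama, Mystery, NonFiction, Sports

Base: cat_id=6 (Mystery), parent=4, level 0.
Iteration 1: join on cat_id=4 -> Sports (id 4, parent=3, level 1).
Iteration 2: join on cat_id=3 -> NonFiction (id 3, parent=2, level 2).
Iteration 3: join on cat_id=2 -> Drama (id 2, parent=1, level 3).
Iteration 4: join on cat_id=1 -> Card (id 1, parent=NULL, level 4).
Iteration 5: parent is NULL; no match; recursion stops.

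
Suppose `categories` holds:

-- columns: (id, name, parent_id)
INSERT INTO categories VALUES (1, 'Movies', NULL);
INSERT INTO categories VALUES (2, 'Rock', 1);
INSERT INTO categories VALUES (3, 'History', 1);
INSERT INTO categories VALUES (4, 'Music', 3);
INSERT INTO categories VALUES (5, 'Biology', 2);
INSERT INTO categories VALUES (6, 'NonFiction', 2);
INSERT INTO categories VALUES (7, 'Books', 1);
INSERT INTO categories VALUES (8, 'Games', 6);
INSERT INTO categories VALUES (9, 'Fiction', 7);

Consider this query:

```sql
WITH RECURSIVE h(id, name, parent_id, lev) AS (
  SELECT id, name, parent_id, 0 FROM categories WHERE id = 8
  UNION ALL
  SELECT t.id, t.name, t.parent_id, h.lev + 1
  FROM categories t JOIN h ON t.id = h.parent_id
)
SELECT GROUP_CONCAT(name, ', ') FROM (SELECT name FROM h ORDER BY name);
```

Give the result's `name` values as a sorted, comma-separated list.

Base: id=8 (Games), parent_id=6, lev 0.
Iteration 1: join on id=6 -> NonFiction (id 6, parent_id=2, lev 1).
Iteration 2: join on id=2 -> Rock (id 2, parent_id=1, lev 2).
Iteration 3: join on id=1 -> Movies (id 1, parent_id=NULL, lev 3).
Iteration 4: parent_id is NULL; no match; recursion stops.

Games, Movies, NonFiction, Rock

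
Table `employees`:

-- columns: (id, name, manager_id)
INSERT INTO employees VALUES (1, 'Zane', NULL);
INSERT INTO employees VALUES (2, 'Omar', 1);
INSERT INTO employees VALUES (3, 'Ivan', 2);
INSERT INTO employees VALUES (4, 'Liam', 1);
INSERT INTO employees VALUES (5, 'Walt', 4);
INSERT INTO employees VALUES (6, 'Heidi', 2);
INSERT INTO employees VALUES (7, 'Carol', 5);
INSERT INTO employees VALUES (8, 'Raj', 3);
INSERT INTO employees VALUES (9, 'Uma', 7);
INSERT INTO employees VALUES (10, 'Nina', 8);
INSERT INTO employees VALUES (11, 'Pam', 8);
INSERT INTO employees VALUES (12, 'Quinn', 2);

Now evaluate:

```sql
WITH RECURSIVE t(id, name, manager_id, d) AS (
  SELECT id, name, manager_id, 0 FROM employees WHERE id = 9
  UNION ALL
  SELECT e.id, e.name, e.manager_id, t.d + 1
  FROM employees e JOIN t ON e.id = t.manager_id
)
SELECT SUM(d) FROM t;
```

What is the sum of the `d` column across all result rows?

10

Base: id=9 (Uma), manager_id=7, d 0.
Iteration 1: join on id=7 -> Carol (id 7, manager_id=5, d 1).
Iteration 2: join on id=5 -> Walt (id 5, manager_id=4, d 2).
Iteration 3: join on id=4 -> Liam (id 4, manager_id=1, d 3).
Iteration 4: join on id=1 -> Zane (id 1, manager_id=NULL, d 4).
Iteration 5: manager_id is NULL; no match; recursion stops.
SUM(d) = 0 + 1 + 2 + 3 + 4 = 10.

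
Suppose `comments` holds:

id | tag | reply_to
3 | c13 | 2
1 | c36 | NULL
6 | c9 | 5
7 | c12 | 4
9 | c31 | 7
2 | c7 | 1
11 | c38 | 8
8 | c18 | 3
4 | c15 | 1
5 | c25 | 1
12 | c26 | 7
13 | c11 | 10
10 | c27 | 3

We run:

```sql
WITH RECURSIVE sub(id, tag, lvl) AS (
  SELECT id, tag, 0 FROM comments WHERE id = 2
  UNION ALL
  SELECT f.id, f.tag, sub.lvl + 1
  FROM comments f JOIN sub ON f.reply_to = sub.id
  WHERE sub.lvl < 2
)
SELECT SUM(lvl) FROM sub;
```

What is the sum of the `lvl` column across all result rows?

Base: id=2 (c7) at lvl 0.
Iteration 1: rows with reply_to in {2} -> c13 (id 3, lvl 1).
Iteration 2: rows with reply_to in {3} -> c18 (id 8, lvl 2), c27 (id 10, lvl 2).
Iteration 3: lvl < 2 fails for all current rows; recursion stops.
SUM(lvl) = 0 + 1 + 2 + 2 = 5.

5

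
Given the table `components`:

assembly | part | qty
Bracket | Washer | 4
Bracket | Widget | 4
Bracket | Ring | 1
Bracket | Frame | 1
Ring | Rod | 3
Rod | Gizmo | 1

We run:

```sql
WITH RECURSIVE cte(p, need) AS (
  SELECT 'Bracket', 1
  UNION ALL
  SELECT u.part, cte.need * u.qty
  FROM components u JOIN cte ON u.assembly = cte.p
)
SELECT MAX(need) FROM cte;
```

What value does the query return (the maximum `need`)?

Base: (Bracket, need=1).
Iteration 1: components of {Bracket} -> Frame = 1*1 = 1, Ring = 1*1 = 1, Washer = 1*4 = 4, Widget = 1*4 = 4.
Iteration 2: components of {Frame,Ring,Washer,Widget} -> Rod = 1*3 = 3.
Iteration 3: components of {Rod} -> Gizmo = 3*1 = 3.
Iteration 4: no further components; recursion stops.
need values: 1, 4, 4, 1, 1, 3, 3; the maximum is 4.

4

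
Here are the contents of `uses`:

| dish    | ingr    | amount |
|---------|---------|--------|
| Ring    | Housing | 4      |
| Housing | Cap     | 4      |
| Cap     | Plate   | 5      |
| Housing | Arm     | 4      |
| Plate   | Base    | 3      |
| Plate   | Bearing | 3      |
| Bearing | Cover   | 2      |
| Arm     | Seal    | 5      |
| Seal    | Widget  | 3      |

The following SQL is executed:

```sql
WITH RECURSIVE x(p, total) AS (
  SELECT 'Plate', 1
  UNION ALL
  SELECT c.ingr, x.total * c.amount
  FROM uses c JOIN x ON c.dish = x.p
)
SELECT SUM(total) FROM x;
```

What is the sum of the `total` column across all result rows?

13

Base: (Plate, total=1).
Iteration 1: components of {Plate} -> Base = 1*3 = 3, Bearing = 1*3 = 3.
Iteration 2: components of {Base,Bearing} -> Cover = 3*2 = 6.
Iteration 3: no further components; recursion stops.
SUM(total) = 1 + 3 + 3 + 6 = 13.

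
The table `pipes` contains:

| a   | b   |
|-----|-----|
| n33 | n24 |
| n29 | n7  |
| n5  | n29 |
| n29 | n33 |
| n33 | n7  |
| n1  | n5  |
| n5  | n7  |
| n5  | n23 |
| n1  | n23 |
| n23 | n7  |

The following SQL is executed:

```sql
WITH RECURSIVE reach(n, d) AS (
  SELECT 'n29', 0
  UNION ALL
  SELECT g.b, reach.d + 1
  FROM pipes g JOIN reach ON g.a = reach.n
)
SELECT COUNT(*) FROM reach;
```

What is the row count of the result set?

5

Base: (n29, d=0).
Iteration 1: edges from {n29} -> (n33, d=1), (n7, d=1).
Iteration 2: edges from {n33,n7} -> (n24, d=2), (n7, d=2).
Iteration 3: no outgoing edges from {n24,n7}; recursion stops.
Total rows emitted: 5.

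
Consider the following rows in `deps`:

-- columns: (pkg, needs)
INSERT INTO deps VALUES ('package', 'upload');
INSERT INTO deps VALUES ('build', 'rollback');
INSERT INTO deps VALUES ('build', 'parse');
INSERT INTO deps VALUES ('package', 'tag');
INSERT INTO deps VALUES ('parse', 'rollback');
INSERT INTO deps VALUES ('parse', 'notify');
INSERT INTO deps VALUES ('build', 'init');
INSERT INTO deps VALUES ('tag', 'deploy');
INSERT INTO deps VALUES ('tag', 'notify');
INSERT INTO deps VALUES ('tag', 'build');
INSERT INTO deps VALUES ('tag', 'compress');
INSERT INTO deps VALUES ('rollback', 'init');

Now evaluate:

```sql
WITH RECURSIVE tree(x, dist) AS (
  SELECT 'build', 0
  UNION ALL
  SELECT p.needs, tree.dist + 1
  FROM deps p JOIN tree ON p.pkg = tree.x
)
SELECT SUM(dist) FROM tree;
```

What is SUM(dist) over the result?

12

Base: (build, dist=0).
Iteration 1: edges from {build} -> (init, dist=1), (parse, dist=1), (rollback, dist=1).
Iteration 2: edges from {init,parse,rollback} -> (init, dist=2), (notify, dist=2), (rollback, dist=2).
Iteration 3: edges from {init,notify,rollback} -> (init, dist=3).
Iteration 4: no outgoing edges from {init}; recursion stops.
SUM(dist) = 0 + 1 + 1 + 1 + 2 + 2 + 2 + 3 = 12.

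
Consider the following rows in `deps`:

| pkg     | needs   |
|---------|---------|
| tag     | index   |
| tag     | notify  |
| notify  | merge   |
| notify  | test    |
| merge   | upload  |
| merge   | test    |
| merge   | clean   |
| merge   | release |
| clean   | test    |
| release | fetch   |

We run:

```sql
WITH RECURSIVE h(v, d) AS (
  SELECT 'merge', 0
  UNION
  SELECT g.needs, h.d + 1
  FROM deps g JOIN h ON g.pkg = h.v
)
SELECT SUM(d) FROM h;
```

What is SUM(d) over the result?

Base: (merge, d=0).
Iteration 1: edges from {merge} -> (clean, d=1), (release, d=1), (test, d=1), (upload, d=1).
Iteration 2: edges from {clean,release,test,upload} -> (fetch, d=2), (test, d=2).
Iteration 3: no outgoing edges from {fetch,test}; recursion stops.
SUM(d) = 0 + 1 + 1 + 1 + 1 + 2 + 2 = 8.

8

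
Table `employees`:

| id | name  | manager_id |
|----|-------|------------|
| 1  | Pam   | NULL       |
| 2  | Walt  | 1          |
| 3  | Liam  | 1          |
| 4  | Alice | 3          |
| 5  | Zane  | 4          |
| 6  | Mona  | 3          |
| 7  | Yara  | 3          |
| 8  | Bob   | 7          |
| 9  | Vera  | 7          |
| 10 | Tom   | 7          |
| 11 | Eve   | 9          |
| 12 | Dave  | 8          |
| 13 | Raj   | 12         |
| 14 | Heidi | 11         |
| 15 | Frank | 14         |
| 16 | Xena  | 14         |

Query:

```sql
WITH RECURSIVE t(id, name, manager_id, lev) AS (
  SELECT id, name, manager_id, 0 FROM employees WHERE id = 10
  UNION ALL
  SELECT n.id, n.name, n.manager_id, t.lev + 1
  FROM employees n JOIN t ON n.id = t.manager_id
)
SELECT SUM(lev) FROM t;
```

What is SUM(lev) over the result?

6

Base: id=10 (Tom), manager_id=7, lev 0.
Iteration 1: join on id=7 -> Yara (id 7, manager_id=3, lev 1).
Iteration 2: join on id=3 -> Liam (id 3, manager_id=1, lev 2).
Iteration 3: join on id=1 -> Pam (id 1, manager_id=NULL, lev 3).
Iteration 4: manager_id is NULL; no match; recursion stops.
SUM(lev) = 0 + 1 + 2 + 3 = 6.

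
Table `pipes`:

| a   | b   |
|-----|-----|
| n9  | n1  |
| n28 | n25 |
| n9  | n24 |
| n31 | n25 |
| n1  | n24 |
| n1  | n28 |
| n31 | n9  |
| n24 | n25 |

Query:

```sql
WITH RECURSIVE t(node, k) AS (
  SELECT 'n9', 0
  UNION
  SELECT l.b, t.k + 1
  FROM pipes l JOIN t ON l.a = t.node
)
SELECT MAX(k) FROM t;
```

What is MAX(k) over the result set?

Base: (n9, k=0).
Iteration 1: edges from {n9} -> (n1, k=1), (n24, k=1).
Iteration 2: edges from {n1,n24} -> (n24, k=2), (n25, k=2), (n28, k=2).
Iteration 3: edges from {n24,n25,n28} -> (n25, k=3). [UNION drops 1 duplicate row(s)]
Iteration 4: no outgoing edges from {n25}; recursion stops.
k values: 0, 1, 1, 2, 2, 2, 3; the maximum is 3.

3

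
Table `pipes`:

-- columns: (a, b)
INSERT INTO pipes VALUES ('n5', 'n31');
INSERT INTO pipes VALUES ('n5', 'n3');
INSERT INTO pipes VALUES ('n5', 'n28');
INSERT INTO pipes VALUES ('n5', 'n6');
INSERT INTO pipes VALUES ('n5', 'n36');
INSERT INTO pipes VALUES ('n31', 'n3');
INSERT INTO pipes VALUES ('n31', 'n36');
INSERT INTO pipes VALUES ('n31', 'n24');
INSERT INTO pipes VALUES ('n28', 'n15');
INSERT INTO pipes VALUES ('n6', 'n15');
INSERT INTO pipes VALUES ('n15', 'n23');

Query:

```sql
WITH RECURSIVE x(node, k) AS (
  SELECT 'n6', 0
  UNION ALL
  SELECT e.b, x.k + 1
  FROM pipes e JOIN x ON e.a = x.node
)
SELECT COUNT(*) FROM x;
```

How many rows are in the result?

3

Base: (n6, k=0).
Iteration 1: edges from {n6} -> (n15, k=1).
Iteration 2: edges from {n15} -> (n23, k=2).
Iteration 3: no outgoing edges from {n23}; recursion stops.
Total rows emitted: 3.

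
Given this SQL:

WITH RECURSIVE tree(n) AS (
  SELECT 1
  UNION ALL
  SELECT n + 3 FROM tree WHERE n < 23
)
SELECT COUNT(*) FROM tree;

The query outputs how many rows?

Base: n=1.
Iteration 1: 1 < 23 holds -> n = 1 + 3 = 4.
Iteration 2: 4 < 23 holds -> n = 4 + 3 = 7.
Iteration 3: 7 < 23 holds -> n = 7 + 3 = 10.
Iteration 4: 10 < 23 holds -> n = 10 + 3 = 13.
Iteration 5: 13 < 23 holds -> n = 13 + 3 = 16.
Iteration 6: 16 < 23 holds -> n = 16 + 3 = 19.
Iteration 7: 19 < 23 holds -> n = 19 + 3 = 22.
Iteration 8: 22 < 23 holds -> n = 22 + 3 = 25.
Iteration 9: 25 < 23 fails; recursion stops.
Total rows emitted: 9.

9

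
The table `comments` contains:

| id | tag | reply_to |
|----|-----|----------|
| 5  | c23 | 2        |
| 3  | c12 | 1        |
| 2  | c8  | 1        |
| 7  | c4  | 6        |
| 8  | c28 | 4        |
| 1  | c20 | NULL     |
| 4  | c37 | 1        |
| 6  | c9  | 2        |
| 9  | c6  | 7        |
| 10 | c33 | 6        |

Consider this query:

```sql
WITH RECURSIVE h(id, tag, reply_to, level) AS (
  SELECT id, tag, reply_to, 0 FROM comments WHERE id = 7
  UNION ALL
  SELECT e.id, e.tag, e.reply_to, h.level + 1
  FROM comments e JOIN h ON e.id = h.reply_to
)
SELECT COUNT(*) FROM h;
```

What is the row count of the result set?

Base: id=7 (c4), reply_to=6, level 0.
Iteration 1: join on id=6 -> c9 (id 6, reply_to=2, level 1).
Iteration 2: join on id=2 -> c8 (id 2, reply_to=1, level 2).
Iteration 3: join on id=1 -> c20 (id 1, reply_to=NULL, level 3).
Iteration 4: reply_to is NULL; no match; recursion stops.
Total rows emitted: 4.

4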